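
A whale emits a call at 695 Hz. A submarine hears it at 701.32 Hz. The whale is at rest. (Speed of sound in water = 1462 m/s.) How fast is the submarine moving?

f' > f, so the submarine is approaching.
f' = f · (v + v_o)/v ⇒ v_o = v · |f'/f − 1|.
v_o = 1462 × |701.32/695 − 1| = 1462 × 0.009094 ≈ 13.3 m/s.

13.3 m/s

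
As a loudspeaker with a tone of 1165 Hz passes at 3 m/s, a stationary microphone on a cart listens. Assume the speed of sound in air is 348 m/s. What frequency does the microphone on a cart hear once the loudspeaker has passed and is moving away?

1155 Hz

Receding: f₂ = f · v/(v + v_s) = 1165 × 348/351 ≈ 1155 Hz.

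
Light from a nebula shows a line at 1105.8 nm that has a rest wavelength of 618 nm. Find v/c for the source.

λ'/λ₀ = 1.7893 > 1 (redshift), so the source is receding.
λ'/λ₀ = √((1 + β)/(1 − β)) for a receding source ⇒ β = (r² − 1)/(r² + 1) with r = λ'/λ₀.
β = (3.2017 − 1)/(3.2017 + 1) ≈ 0.524.

0.524c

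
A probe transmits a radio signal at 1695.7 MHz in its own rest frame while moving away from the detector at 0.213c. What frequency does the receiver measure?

1365.9 MHz

Relativistic Doppler for frequency: f' = f₀ · √((1 − β)/(1 + β)).
f' = 1695.7 × √(0.7870/1.2130) = 1695.7 × 0.80548 ≈ 1365.9 MHz.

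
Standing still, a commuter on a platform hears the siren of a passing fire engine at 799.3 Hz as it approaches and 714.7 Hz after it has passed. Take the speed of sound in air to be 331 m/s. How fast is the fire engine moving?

18.5 m/s

f₁/f₂ = (v + v_s)/(v − v_s), so v_s = v · (f₁ − f₂)/(f₁ + f₂).
v_s = 331 × (799.3 − 714.7)/(799.3 + 714.7) = 331 × 84.6/1514.0 ≈ 18.5 m/s.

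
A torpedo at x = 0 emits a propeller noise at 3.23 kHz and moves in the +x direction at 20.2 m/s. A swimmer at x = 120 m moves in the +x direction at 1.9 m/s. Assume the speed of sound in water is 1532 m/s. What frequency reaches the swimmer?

3.27 kHz

The observer lies on the +x side, so the source is heading toward the observer and the observer is heading away from the source.
With source approaching and observer receding, f' = f · (v − v_o)/(v − v_s).
f' = 3.23 × (1532 − 1.9)/(1532 − 20.2) = 3.23 × 1530.1/1511.8 ≈ 3.27 kHz.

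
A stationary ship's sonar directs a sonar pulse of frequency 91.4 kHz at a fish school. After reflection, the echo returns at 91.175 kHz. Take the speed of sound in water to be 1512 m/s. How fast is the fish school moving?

1.86 m/s

Double Doppler shift off a moving reflector: f₂ = f₀ · (v + u)/(v − u) (u > 0 toward emitter).
Rearranging, u = v · (f₂ − f₀)/(f₂ + f₀) = 1512 × -0.225/182.575 ≈ -1.86 m/s.
So the fish school is moving at 1.86 m/s away from the emitter.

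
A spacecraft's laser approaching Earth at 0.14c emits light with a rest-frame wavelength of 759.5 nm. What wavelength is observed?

659.7 nm

Relativistic Doppler for wavelength: λ' = λ₀ · √((1 − β)/(1 + β)).
λ' = 759.5 × √(0.8600/1.1400) = 759.5 × 0.86855 ≈ 659.7 nm.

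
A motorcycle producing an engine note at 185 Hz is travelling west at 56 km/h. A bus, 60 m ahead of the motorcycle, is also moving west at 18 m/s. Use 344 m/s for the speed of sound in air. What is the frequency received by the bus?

56 km/h = 15.56 m/s.
The bus is ahead, so the motorcycle is moving toward it while the bus is moving away from the motorcycle.
With source approaching and observer receding, f' = f · (v − v_o)/(v − v_s).
f' = 185 × (344 − 18)/(344 − 15.56) = 185 × 326/328.44 ≈ 184 Hz.

184 Hz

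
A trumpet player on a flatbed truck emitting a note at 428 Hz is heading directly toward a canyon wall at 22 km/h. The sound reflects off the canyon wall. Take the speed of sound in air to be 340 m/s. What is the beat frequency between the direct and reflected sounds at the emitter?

22 km/h = 6.111 m/s.
The canyon wall receives the sound from a moving source: f₁ = f₀ · v/(v − v_e) = 428 × 340/333.89 ≈ 435.83 Hz.
On the return leg the trumpet player on a flatbed truck is a moving observer: f₂ = f₁ · (v + v_e)/v = 435.83 × 346.11/340 ≈ 443.67 Hz.
Equivalently f₂ = f₀ · (v + v_e)/(v − v_e).
Beat against the emitted tone: |f₂ − f₀| = 2v_e·f₀/(v − v_e) = 2 × 6.111 × 428/333.89 ≈ 15.7 Hz.

15.7 Hz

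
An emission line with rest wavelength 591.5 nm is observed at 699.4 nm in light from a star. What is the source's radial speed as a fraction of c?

0.166

λ'/λ₀ = 1.1824 > 1 (redshift), so the source is receding.
λ'/λ₀ = √((1 + β)/(1 − β)) for a receding source ⇒ β = (r² − 1)/(r² + 1) with r = λ'/λ₀.
β = (1.3981 − 1)/(1.3981 + 1) ≈ 0.166.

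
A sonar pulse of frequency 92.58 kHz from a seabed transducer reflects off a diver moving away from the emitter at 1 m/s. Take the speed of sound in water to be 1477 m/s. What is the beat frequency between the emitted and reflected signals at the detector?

The diver first receives the wave as a moving observer: f₁ = f₀ · (v − u)/v = 92.58 × (1477 − 1)/1477 ≈ 92.5173 kHz.
On reflection it acts as a source moving away from the stationary detector: f₂ = f₁ · v/(v + u) = 92.5173 × 1477/1478 ≈ 92.4547 kHz.
Equivalently f₂ = f₀ · (v − u)/(v + u).
Beat frequency (with f₀ = 92580 Hz): |f₂ − f₀| = 2u·f₀/(v + u) = 2 × 1 × 92580/1478 ≈ 125 Hz.

125 Hz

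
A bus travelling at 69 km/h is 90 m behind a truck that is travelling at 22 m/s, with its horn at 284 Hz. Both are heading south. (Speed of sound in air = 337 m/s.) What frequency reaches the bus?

282 Hz

69 km/h = 19.17 m/s.
The bus is behind, so the truck is moving away from it while the bus is moving toward the truck.
With source receding and observer approaching, f' = f · (v + v_o)/(v + v_s).
f' = 284 × (337 + 19.17)/(337 + 22) = 284 × 356.17/359 ≈ 282 Hz.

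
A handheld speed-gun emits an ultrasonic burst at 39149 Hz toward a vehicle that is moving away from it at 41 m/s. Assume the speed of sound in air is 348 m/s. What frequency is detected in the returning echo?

30897 Hz

The vehicle first receives the wave as a moving observer: f₁ = f₀ · (v − u)/v = 39149 × (348 − 41)/348 ≈ 34537 Hz.
The reflection then acts as a moving source: f₂ = f₁ · v/(v + u) ≈ 30897 Hz.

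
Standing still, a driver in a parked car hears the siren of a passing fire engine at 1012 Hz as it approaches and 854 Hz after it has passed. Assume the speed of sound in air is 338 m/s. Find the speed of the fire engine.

29 m/s

f₁/f₂ = (v + v_s)/(v − v_s), so v_s = v · (f₁ − f₂)/(f₁ + f₂).
v_s = 338 × (1012 − 854)/(1012 + 854) = 338 × 158/1866 ≈ 29 m/s.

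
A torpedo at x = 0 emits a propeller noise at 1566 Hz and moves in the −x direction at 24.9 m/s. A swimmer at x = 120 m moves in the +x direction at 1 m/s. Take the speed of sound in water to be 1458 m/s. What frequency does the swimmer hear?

1539 Hz

The observer lies on the +x side, so the source is heading away from the observer and the observer is heading away from the source.
Both move, so f' = f · (v − v_o)/(v + v_s).
f' = 1566 × (1458 − 1)/(1458 + 24.9) = 1566 × 1457/1482.9 ≈ 1539 Hz.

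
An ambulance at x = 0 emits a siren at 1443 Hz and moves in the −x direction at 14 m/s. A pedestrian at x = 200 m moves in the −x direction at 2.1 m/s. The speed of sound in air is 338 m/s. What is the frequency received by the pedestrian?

The observer lies on the +x side, so the source is heading away from the observer and the observer is heading toward the source.
Both move, so f' = f · (v + v_o)/(v + v_s).
f' = 1443 × (338 + 2.1)/(338 + 14) = 1443 × 340.1/352 ≈ 1394 Hz.

1394 Hz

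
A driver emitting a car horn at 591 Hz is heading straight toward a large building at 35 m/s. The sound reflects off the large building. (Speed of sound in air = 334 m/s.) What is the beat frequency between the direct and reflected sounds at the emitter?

138 Hz

The large building receives the sound from a moving source: f₁ = f₀ · v/(v − v_e) = 591 × 334/299 ≈ 660.2 Hz.
On the return leg the driver is a moving observer: f₂ = f₁ · (v + v_e)/v = 660.2 × 369/334 ≈ 729.4 Hz.
Beat against the emitted tone: |f₂ − f₀| = 2v_e·f₀/(v − v_e) = 2 × 35 × 591/299 ≈ 138 Hz.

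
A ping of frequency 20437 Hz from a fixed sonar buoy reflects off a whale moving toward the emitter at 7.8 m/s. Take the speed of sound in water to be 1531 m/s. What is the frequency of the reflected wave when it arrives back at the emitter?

20646 Hz

The whale first receives the wave as a moving observer: f₁ = f₀ · (v + u)/v = 20437 × (1531 + 7.8)/1531 ≈ 20541 Hz.
The reflection then acts as a moving source: f₂ = f₁ · v/(v − u) ≈ 20646 Hz.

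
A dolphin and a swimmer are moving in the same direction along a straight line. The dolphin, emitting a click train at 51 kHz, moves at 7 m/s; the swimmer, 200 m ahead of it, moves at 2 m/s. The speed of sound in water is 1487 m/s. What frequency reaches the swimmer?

The swimmer is ahead, so the dolphin is moving toward it while the swimmer is moving away from the dolphin.
With source approaching and observer receding, f' = f · (v − v_o)/(v − v_s).
f' = 51 × (1487 − 2)/(1487 − 7) = 51 × 1485/1480 ≈ 51.2 kHz.

51.2 kHz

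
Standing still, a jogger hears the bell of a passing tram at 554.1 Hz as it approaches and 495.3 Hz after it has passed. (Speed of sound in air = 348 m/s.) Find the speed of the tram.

f₁/f₂ = (v + v_s)/(v − v_s), so v_s = v · (f₁ − f₂)/(f₁ + f₂).
v_s = 348 × (554.1 − 495.3)/(554.1 + 495.3) = 348 × 58.8/1049.4 ≈ 19.5 m/s.

19.5 m/s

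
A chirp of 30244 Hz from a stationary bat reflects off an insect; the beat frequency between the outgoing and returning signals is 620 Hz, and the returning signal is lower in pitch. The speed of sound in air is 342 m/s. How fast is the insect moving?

Double Doppler shift off a moving reflector: f₂ = f₀ · (v + u)/(v − u) (u > 0 toward emitter).
Returning signal is lower, so f₂ = f₀ − Δf = 30244 − 620 = 29624 Hz.
Rearranging, u = v · (f₂ − f₀)/(f₂ + f₀) = 342 × -620/59868 ≈ -3.5 m/s.
So the insect is moving at 3.5 m/s away from the emitter.

3.5 m/s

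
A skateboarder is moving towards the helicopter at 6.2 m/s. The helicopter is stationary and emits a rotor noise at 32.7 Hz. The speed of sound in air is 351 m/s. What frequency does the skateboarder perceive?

Moving observer, stationary source: f' = f · (v + v_o)/v.
f' = 32.7 × (351 + 6.2)/351 = 32.7 × 357.2/351 ≈ 33.3 Hz.

33.3 Hz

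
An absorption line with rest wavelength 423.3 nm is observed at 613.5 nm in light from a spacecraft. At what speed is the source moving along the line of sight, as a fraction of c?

0.355

λ'/λ₀ = 1.4493 > 1 (redshift), so the source is receding.
λ'/λ₀ = √((1 + β)/(1 − β)) for a receding source ⇒ β = (r² − 1)/(r² + 1) with r = λ'/λ₀.
β = (2.1005 − 1)/(2.1005 + 1) ≈ 0.355.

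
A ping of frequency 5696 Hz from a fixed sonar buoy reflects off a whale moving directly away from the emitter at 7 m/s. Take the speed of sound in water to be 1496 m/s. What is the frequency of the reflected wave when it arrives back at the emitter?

5643 Hz

The whale first receives the wave as a moving observer: f₁ = f₀ · (v − u)/v = 5696 × (1496 − 7)/1496 ≈ 5669 Hz.
On reflection it acts as a source moving away from the stationary detector: f₂ = f₁ · v/(v + u) = 5669 × 1496/1503 ≈ 5643 Hz.
Equivalently f₂ = f₀ · (v − u)/(v + u).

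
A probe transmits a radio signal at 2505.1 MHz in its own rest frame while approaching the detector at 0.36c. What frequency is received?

Relativistic Doppler for frequency: f' = f₀ · √((1 + β)/(1 − β)).
f' = 2505.1 × √(1.3600/0.6400) = 2505.1 × 1.45774 ≈ 3651.8 MHz.

3651.8 MHz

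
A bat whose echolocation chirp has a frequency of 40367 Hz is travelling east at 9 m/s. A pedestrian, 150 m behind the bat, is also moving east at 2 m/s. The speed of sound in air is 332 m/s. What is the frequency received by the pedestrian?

39538 Hz

The pedestrian is behind, so the bat is moving away from it while the pedestrian is moving toward the bat.
Both move, so f' = f · (v + v_o)/(v + v_s).
f' = 40367 × (332 + 2)/(332 + 9) = 40367 × 334/341 ≈ 39538 Hz.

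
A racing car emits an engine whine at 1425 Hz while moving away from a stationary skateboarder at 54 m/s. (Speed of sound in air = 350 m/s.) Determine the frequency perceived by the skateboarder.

1235 Hz

Only the source moves, away from the listener, so f' = f · v/(v + v_s).
f' = 1425 × 350/(350 + 54) = 1425 × 350/404 ≈ 1235 Hz.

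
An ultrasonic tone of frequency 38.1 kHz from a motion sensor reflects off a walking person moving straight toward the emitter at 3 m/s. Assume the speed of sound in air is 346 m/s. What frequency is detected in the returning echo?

At the walking person (a moving observer), f₁ = f₀ · (v + u)/v = 38.1 × 349/346 ≈ 38.4 kHz.
The reflection then acts as a moving source: f₂ = f₁ · v/(v − u) ≈ 38.8 kHz.

38.8 kHz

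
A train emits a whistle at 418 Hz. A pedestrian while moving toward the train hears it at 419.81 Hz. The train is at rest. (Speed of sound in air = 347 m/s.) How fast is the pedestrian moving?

1.50 m/s

f' = f · (v + v_o)/v ⇒ v_o = v · |f'/f − 1|.
v_o = 347 × |419.81/418 − 1| = 347 × 0.00433 ≈ 1.50 m/s.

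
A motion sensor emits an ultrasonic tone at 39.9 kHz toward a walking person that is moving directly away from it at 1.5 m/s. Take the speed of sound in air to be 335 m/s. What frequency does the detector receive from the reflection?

At the walking person (a moving observer), f₁ = f₀ · (v − u)/v = 39.9 × 333.5/335 ≈ 39.7 kHz.
The reflection then acts as a moving source: f₂ = f₁ · v/(v + u) ≈ 39.5 kHz.

39.5 kHz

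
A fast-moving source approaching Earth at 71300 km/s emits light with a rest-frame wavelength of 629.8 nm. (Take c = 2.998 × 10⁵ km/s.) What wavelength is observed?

494.2 nm

β = v/c = 71300/299800 = 0.2378.
Relativistic Doppler for wavelength: λ' = λ₀ · √((1 − β)/(1 + β)).
λ' = 629.8 × √(0.7622/1.2378) = 629.8 × 0.78469 ≈ 494.2 nm.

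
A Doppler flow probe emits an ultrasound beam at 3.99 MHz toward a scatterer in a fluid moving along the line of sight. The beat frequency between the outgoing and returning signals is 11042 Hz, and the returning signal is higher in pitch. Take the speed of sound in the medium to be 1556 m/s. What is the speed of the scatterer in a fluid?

Double Doppler shift off a moving reflector: f₂ = f₀ · (v + u)/(v − u) (u > 0 toward emitter).
Returning signal is higher, so f₂ = f₀ + Δf = 3990000 + 11042 = 4001042 Hz.
Rearranging, u = v · (f₂ − f₀)/(f₂ + f₀) = 1556 × 11042/7991042 ≈ 2.15 m/s.
So the scatterer in a fluid is moving at 2.15 m/s toward the emitter.

2.15 m/s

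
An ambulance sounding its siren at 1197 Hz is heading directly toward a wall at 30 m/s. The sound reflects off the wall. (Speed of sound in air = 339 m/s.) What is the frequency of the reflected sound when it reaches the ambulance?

The wall receives the sound from a moving source: f₁ = f₀ · v/(v − v_e) = 1197 × 339/309 ≈ 1313 Hz.
On the return leg the ambulance is a moving observer: f₂ = f₁ · (v + v_e)/v = 1313 × 369/339 ≈ 1429 Hz.

1429 Hz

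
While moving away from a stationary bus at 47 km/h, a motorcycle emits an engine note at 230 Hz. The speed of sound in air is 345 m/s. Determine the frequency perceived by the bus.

222 Hz

47 km/h = 13.06 m/s.
Moving source, stationary observer: f' = f · v/(v + v_s) since the source is receding.
f' = 230 × 345/(345 + 13.06) = 230 × 345/358.1 ≈ 222 Hz.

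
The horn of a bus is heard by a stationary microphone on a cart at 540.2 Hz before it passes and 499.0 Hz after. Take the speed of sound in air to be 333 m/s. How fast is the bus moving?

13.2 m/s

f₁/f₂ = (v + v_s)/(v − v_s), so v_s = v · (f₁ − f₂)/(f₁ + f₂).
v_s = 333 × (540.2 − 499.0)/(540.2 + 499.0) = 333 × 41.2/1039.2 ≈ 13.2 m/s.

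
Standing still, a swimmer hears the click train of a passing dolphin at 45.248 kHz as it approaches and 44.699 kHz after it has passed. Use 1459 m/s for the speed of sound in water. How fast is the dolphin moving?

f₁/f₂ = (v + v_s)/(v − v_s), so v_s = v · (f₁ − f₂)/(f₁ + f₂).
v_s = 1459 × (45.248 − 44.699)/(45.248 + 44.699) = 1459 × 0.549/89.947 ≈ 8.9 m/s.

8.9 m/s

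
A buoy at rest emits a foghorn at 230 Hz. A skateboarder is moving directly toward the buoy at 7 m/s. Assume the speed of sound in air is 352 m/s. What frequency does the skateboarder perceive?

Moving observer, stationary source: f' = f · (v + v_o)/v.
f' = 230 × (352 + 7)/352 = 230 × 359/352 ≈ 235 Hz.

235 Hz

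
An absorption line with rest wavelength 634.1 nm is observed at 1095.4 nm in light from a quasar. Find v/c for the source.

λ'/λ₀ = 1.7275 > 1 (redshift), so the source is receding.
λ'/λ₀ = √((1 + β)/(1 − β)) for a receding source ⇒ β = (r² − 1)/(r² + 1) with r = λ'/λ₀.
β = (2.9842 − 1)/(2.9842 + 1) ≈ 0.498.

0.498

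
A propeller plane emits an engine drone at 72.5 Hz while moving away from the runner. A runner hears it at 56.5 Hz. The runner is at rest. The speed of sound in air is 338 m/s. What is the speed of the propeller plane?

96 m/s

f' = f · v/(v + v_s) ⇒ v_s = v · |1 − f/f'|.
v_s = 338 × |1 − 72.5/56.5| = 338 × 0.2832 ≈ 96 m/s.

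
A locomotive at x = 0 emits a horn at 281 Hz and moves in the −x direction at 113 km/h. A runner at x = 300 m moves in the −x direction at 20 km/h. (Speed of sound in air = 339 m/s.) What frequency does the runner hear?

113 km/h = 31.39 m/s; 20 km/h = 5.556 m/s.
The observer lies on the +x side, so the source is heading away from the observer and the observer is heading toward the source.
Both move, so f' = f · (v + v_o)/(v + v_s).
f' = 281 × (339 + 5.556)/(339 + 31.39) = 281 × 344.56/370.39 ≈ 261 Hz.

261 Hz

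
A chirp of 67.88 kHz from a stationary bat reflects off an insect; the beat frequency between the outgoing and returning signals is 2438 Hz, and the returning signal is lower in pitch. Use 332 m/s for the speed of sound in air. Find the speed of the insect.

Double Doppler shift off a moving reflector: f₂ = f₀ · (v + u)/(v − u) (u > 0 toward emitter).
Returning signal is lower, so f₂ = f₀ − Δf = 67880 − 2438 = 65442 Hz.
Rearranging, u = v · (f₂ − f₀)/(f₂ + f₀) = 332 × -2438/133322 ≈ -6.1 m/s.
So the insect is moving at 6.1 m/s away from the emitter.

6.1 m/s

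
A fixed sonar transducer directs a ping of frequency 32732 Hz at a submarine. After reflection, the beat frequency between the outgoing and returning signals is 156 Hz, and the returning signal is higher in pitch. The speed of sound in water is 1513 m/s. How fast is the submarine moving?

3.6 m/s

Double Doppler shift off a moving reflector: f₂ = f₀ · (v + u)/(v − u) (u > 0 toward emitter).
Returning signal is higher, so f₂ = f₀ + Δf = 32732 + 156 = 32888 Hz.
Rearranging, u = v · (f₂ − f₀)/(f₂ + f₀) = 1513 × 156/65620 ≈ 3.6 m/s.
So the submarine is moving at 3.6 m/s toward the emitter.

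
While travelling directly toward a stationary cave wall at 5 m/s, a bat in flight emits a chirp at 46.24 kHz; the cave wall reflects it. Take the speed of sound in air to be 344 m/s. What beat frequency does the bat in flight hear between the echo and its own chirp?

The cave wall receives the sound from a moving source: f₁ = f₀ · v/(v − v_e) = 46.24 × 344/339 ≈ 46.922 kHz.
On the return leg the bat in flight is a moving observer: f₂ = f₁ · (v + v_e)/v = 46.922 × 349/344 ≈ 47.604 kHz.
Beat against the emitted tone (with f₀ = 46240 Hz): |f₂ − f₀| = 2v_e·f₀/(v − v_e) = 2 × 5 × 46240/339 ≈ 1364 Hz.

1364 Hz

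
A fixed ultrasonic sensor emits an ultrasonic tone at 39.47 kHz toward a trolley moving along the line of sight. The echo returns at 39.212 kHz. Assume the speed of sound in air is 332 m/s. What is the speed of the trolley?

Double Doppler shift off a moving reflector: f₂ = f₀ · (v + u)/(v − u) (u > 0 toward emitter).
Rearranging, u = v · (f₂ − f₀)/(f₂ + f₀) = 332 × -0.258/78.682 ≈ -1.09 m/s.
So the trolley is moving at 1.09 m/s away from the emitter.

1.09 m/s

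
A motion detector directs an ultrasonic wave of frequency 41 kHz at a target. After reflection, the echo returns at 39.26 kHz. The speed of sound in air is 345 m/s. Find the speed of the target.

Double Doppler shift off a moving reflector: f₂ = f₀ · (v + u)/(v − u) (u > 0 toward emitter).
Rearranging, u = v · (f₂ − f₀)/(f₂ + f₀) = 345 × -1.74/80.26 ≈ -7.5 m/s.
So the target is moving at 7.5 m/s away from the emitter.

7.5 m/s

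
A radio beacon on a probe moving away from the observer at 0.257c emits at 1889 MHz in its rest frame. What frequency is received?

1452.3 MHz

Relativistic Doppler for frequency: f' = f₀ · √((1 − β)/(1 + β)).
f' = 1889 × √(0.7430/1.2570) = 1889 × 0.76882 ≈ 1452.3 MHz.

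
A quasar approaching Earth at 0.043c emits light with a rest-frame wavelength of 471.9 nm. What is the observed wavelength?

452.0 nm

Relativistic Doppler for wavelength: λ' = λ₀ · √((1 − β)/(1 + β)).
λ' = 471.9 × √(0.9570/1.0430) = 471.9 × 0.95789 ≈ 452.0 nm.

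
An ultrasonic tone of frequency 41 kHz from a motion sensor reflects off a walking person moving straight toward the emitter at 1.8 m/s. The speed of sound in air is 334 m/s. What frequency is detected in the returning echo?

At the walking person (a moving observer), f₁ = f₀ · (v + u)/v = 41 × 335.8/334 ≈ 41.2 kHz.
On reflection it acts as a source moving toward the stationary detector: f₂ = f₁ · v/(v − u) = 41.2 × 334/332.2 ≈ 41.4 kHz.

41.4 kHz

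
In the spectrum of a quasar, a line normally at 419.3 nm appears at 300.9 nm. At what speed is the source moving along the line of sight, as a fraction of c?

0.320c

λ'/λ₀ = 0.7176 < 1 (blueshift), so the source is approaching.
λ'/λ₀ = √((1 − β)/(1 + β)) for an approaching source ⇒ β = (1 − r²)/(1 + r²) with r = λ'/λ₀.
β = (1 − 0.5150)/(1 + 0.5150) ≈ 0.320.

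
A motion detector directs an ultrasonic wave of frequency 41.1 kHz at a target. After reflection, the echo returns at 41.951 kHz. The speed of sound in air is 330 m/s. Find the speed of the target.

Double Doppler shift off a moving reflector: f₂ = f₀ · (v + u)/(v − u) (u > 0 toward emitter).
Rearranging, u = v · (f₂ − f₀)/(f₂ + f₀) = 330 × 0.851/83.051 ≈ 3.4 m/s.
So the target is moving at 3.4 m/s toward the emitter.

3.4 m/s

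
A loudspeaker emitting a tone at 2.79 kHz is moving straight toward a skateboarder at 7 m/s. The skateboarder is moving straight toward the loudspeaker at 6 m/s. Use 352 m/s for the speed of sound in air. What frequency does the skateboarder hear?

2.90 kHz

With source approaching and observer approaching, f' = f · (v + v_o)/(v − v_s).
f' = 2.79 × (352 + 6)/(352 − 7) = 2.79 × 358/345 ≈ 2.90 kHz.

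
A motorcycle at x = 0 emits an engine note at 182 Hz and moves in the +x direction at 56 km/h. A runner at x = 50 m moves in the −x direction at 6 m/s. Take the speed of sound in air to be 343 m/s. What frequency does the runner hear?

194 Hz

56 km/h = 15.56 m/s.
The observer lies on the +x side, so the source is heading toward the observer and the observer is heading toward the source.
Both move, so f' = f · (v + v_o)/(v − v_s).
f' = 182 × (343 + 6)/(343 − 15.56) = 182 × 349/327.44 ≈ 194 Hz.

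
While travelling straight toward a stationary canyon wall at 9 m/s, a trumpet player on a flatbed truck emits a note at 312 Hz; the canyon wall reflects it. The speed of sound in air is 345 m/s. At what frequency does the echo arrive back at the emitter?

The canyon wall receives the sound from a moving source: f₁ = f₀ · v/(v − v_e) = 312 × 345/336 ≈ 320 Hz.
On the return leg the trumpet player on a flatbed truck is a moving observer: f₂ = f₁ · (v + v_e)/v = 320 × 354/345 ≈ 329 Hz.
Equivalently f₂ = f₀ · (v + v_e)/(v − v_e).

329 Hz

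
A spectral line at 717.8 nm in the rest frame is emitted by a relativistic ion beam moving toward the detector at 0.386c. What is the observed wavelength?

477.8 nm

Relativistic Doppler for wavelength: λ' = λ₀ · √((1 − β)/(1 + β)).
λ' = 717.8 × √(0.6140/1.3860) = 717.8 × 0.66558 ≈ 477.8 nm.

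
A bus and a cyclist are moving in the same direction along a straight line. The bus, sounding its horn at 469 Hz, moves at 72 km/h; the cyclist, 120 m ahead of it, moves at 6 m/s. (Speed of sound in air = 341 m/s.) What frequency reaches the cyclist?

489 Hz

72 km/h = 20 m/s.
The cyclist is ahead, so the bus is moving toward it while the cyclist is moving away from the bus.
General Doppler shift: f' = f · (v − v_o)/(v − v_s).
f' = 469 × (341 − 6)/(341 − 20) = 469 × 335/321 ≈ 489 Hz.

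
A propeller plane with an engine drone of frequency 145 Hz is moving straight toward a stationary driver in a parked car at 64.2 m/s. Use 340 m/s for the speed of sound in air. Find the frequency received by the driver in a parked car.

179 Hz

Moving source, stationary observer: f' = f · v/(v − v_s) since the source is approaching.
f' = 145 × 340/(340 − 64.2) = 145 × 340/275.8 ≈ 179 Hz.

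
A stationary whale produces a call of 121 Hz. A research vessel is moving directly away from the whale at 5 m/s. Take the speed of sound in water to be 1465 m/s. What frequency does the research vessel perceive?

Moving observer, stationary source: f' = f · (v − v_o)/v.
f' = 121 × (1465 − 5)/1465 = 121 × 1460/1465 ≈ 121 Hz.

121 Hz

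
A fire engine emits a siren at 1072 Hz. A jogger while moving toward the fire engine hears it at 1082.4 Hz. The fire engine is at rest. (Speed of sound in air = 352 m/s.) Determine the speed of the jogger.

3.4 m/s

f' = f · (v + v_o)/v ⇒ v_o = v · |f'/f − 1|.
v_o = 352 × |1082.4/1072 − 1| = 352 × 0.009701 ≈ 3.4 m/s.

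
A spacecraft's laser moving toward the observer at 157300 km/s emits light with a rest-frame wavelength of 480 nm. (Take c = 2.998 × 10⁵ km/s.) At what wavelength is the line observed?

β = v/c = 157300/299800 = 0.5247.
Relativistic Doppler for wavelength: λ' = λ₀ · √((1 − β)/(1 + β)).
λ' = 480 × √(0.4753/1.5247) = 480 × 0.55834 ≈ 268.0 nm.

268.0 nm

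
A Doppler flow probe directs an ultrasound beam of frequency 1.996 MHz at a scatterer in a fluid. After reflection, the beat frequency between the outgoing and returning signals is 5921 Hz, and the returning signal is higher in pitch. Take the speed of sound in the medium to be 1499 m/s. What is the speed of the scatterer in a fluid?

Double Doppler shift off a moving reflector: f₂ = f₀ · (v + u)/(v − u) (u > 0 toward emitter).
Returning signal is higher, so f₂ = f₀ + Δf = 1996000 + 5921 = 2001921 Hz.
Rearranging, u = v · (f₂ − f₀)/(f₂ + f₀) = 1499 × 5921/3997921 ≈ 2.22 m/s.
So the scatterer in a fluid is moving at 2.22 m/s toward the emitter.

2.22 m/s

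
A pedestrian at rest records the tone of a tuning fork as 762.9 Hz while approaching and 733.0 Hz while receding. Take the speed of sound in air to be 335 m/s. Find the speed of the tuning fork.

6.7 m/s

f₁/f₂ = (v + v_s)/(v − v_s), so v_s = v · (f₁ − f₂)/(f₁ + f₂).
v_s = 335 × (762.9 − 733.0)/(762.9 + 733.0) = 335 × 29.9/1495.9 ≈ 6.7 m/s.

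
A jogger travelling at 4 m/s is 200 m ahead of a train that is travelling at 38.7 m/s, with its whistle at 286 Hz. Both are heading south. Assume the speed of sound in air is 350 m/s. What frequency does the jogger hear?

318 Hz

The jogger is ahead, so the train is moving toward it while the jogger is moving away from the train.
With source approaching and observer receding, f' = f · (v − v_o)/(v − v_s).
f' = 286 × (350 − 4)/(350 − 38.7) = 286 × 346/311.3 ≈ 318 Hz.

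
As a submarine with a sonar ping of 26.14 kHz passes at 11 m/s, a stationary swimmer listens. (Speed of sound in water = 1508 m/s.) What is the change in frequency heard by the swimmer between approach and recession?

Approaching: f₁ = f · v/(v − v_s) = 26.14 × 1508/1497 ≈ 26.332 kHz.
Receding: f₂ = f · v/(v + v_s) = 26.14 × 1508/1519 ≈ 25.951 kHz.
Drop: f₁ − f₂ = 2f·v·v_s/(v² − v_s²) = 2 × 26.14 × 1508 × 11/(1508² − 11²) ≈ 0.381 kHz.

0.381 kHz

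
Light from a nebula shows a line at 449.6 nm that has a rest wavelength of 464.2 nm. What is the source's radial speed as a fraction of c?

0.032

λ'/λ₀ = 0.9685 < 1 (blueshift), so the source is approaching.
λ'/λ₀ = √((1 − β)/(1 + β)) for an approaching source ⇒ β = (1 − r²)/(1 + r²) with r = λ'/λ₀.
β = (1 − 0.9381)/(1 + 0.9381) ≈ 0.032.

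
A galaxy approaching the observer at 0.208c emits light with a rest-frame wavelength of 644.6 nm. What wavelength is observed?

Relativistic Doppler for wavelength: λ' = λ₀ · √((1 − β)/(1 + β)).
λ' = 644.6 × √(0.7920/1.2080) = 644.6 × 0.80971 ≈ 521.9 nm.

521.9 nm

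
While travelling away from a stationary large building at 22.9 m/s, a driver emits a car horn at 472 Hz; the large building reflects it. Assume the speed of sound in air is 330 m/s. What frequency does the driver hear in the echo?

The large building receives the sound from a moving source: f₁ = f₀ · v/(v + v_e) = 472 × 330/352.9 ≈ 441 Hz.
On the return leg the driver is a moving observer: f₂ = f₁ · (v − v_e)/v = 441 × 307.1/330 ≈ 411 Hz.
Equivalently f₂ = f₀ · (v − v_e)/(v + v_e).

411 Hz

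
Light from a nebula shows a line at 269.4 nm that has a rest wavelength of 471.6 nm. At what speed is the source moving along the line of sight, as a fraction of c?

λ'/λ₀ = 0.5712 < 1 (blueshift), so the source is approaching.
λ'/λ₀ = √((1 − β)/(1 + β)) for an approaching source ⇒ β = (1 − r²)/(1 + r²) with r = λ'/λ₀.
β = (1 − 0.3263)/(1 + 0.3263) ≈ 0.508.

0.508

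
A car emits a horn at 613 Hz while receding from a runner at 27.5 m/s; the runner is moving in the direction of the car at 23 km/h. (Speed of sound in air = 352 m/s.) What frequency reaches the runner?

23 km/h = 6.389 m/s.
With source receding and observer approaching, f' = f · (v + v_o)/(v + v_s).
f' = 613 × (352 + 6.389)/(352 + 27.5) = 613 × 358.39/379.5 ≈ 579 Hz.

579 Hz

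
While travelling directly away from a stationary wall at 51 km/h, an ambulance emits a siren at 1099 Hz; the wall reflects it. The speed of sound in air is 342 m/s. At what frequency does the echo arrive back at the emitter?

1012 Hz

51 km/h = 14.17 m/s.
The wall receives the sound from a moving source: f₁ = f₀ · v/(v + v_e) = 1099 × 342/356.17 ≈ 1055 Hz.
On the return leg the ambulance is a moving observer: f₂ = f₁ · (v − v_e)/v = 1055 × 327.83/342 ≈ 1012 Hz.
Equivalently f₂ = f₀ · (v − v_e)/(v + v_e).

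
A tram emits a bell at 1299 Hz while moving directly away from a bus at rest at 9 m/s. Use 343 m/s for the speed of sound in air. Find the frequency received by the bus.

Moving source, stationary observer: f' = f · v/(v + v_s) since the source is receding.
f' = 1299 × 343/(343 + 9) = 1299 × 343/352 ≈ 1266 Hz.

1266 Hz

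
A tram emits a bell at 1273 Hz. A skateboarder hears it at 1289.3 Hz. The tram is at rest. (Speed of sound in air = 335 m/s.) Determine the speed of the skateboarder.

f' > f, so the skateboarder is approaching.
f' = f · (v + v_o)/v ⇒ v_o = v · |f'/f − 1|.
v_o = 335 × |1289.3/1273 − 1| = 335 × 0.0128 ≈ 4.3 m/s.

4.3 m/s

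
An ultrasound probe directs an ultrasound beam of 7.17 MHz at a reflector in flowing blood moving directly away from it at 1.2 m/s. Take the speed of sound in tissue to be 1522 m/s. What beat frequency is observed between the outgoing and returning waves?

At the reflector in flowing blood (a moving observer), f₁ = f₀ · (v − u)/v = 7.17 × 1520.8/1522 ≈ 7.16435 MHz.
On reflection it acts as a source moving away from the stationary detector: f₂ = f₁ · v/(v + u) = 7.16435 × 1522/1523.2 ≈ 7.15870 MHz.
Equivalently f₂ = f₀ · (v − u)/(v + u).
Beat frequency (with f₀ = 7170000 Hz): |f₂ − f₀| = 2u·f₀/(v + u) = 2 × 1.2 × 7170000/1523.2 ≈ 11297 Hz.

11297 Hz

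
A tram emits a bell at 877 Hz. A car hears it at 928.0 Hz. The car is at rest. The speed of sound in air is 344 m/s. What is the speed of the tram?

f' > f, so the tram is approaching.
f' = f · v/(v − v_s) ⇒ v_s = v · |1 − f/f'|.
v_s = 344 × |1 − 877/928.0| = 344 × 0.05496 ≈ 18.9 m/s.

18.9 m/s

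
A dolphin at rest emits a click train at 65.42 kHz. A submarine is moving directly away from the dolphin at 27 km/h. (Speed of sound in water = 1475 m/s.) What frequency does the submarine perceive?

27 km/h = 7.5 m/s.
Moving observer, stationary source: f' = f · (v − v_o)/v.
f' = 65.42 × (1475 − 7.5)/1475 = 65.42 × 1467.5/1475 ≈ 65.1 kHz.

65.1 kHz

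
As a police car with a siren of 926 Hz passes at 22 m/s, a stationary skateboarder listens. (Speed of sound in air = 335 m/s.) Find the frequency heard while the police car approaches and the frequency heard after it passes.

Approaching: f₁ = f · v/(v − v_s) = 926 × 335/313 ≈ 991 Hz.
Receding: f₂ = f · v/(v + v_s) = 926 × 335/357 ≈ 869 Hz.

991 Hz approaching; 869 Hz receding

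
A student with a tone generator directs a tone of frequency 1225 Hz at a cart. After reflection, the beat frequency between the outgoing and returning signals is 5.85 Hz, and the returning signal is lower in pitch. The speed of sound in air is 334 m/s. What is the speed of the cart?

Double Doppler shift off a moving reflector: f₂ = f₀ · (v + u)/(v − u) (u > 0 toward emitter).
Returning signal is lower, so f₂ = f₀ − Δf = 1225 − 5.85 = 1219.15 Hz.
Rearranging, u = v · (f₂ − f₀)/(f₂ + f₀) = 334 × -5.85/2444.15 ≈ -0.80 m/s.
So the cart is moving at 0.80 m/s away from the emitter.

0.80 m/s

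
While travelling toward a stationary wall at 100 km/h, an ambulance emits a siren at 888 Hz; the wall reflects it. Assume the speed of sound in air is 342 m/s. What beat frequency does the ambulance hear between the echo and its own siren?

157 Hz

100 km/h = 27.78 m/s.
The wall receives the sound from a moving source: f₁ = f₀ · v/(v − v_e) = 888 × 342/314.22 ≈ 966.5 Hz.
On the return leg the ambulance is a moving observer: f₂ = f₁ · (v + v_e)/v = 966.5 × 369.78/342 ≈ 1045.0 Hz.
Beat against the emitted tone: |f₂ − f₀| = 2v_e·f₀/(v − v_e) = 2 × 27.78 × 888/314.22 ≈ 157 Hz.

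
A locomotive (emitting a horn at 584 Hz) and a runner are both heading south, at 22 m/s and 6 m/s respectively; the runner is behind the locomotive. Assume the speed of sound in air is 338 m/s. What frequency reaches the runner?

The runner is behind, so the locomotive is moving away from it while the runner is moving toward the locomotive.
With source receding and observer approaching, f' = f · (v + v_o)/(v + v_s).
f' = 584 × (338 + 6)/(338 + 22) = 584 × 344/360 ≈ 558 Hz.

558 Hz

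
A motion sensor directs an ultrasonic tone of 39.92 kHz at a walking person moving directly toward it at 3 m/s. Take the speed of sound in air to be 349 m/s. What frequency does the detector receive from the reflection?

40.6 kHz

At the walking person (a moving observer), f₁ = f₀ · (v + u)/v = 39.92 × 352/349 ≈ 40.3 kHz.
On reflection it acts as a source moving toward the stationary detector: f₂ = f₁ · v/(v − u) = 40.3 × 349/346 ≈ 40.6 kHz.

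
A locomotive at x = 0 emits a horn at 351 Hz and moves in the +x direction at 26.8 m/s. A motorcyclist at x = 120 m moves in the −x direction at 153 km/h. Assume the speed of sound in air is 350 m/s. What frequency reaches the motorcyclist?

153 km/h = 42.5 m/s.
The observer lies on the +x side, so the source is heading toward the observer and the observer is heading toward the source.
General Doppler shift: f' = f · (v + v_o)/(v − v_s).
f' = 351 × (350 + 42.5)/(350 − 26.8) = 351 × 392.5/323.2 ≈ 426 Hz.

426 Hz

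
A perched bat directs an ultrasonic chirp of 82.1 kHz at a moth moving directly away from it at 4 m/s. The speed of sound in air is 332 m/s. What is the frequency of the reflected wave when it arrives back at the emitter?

At the moth (a moving observer), f₁ = f₀ · (v − u)/v = 82.1 × 328/332 ≈ 81.1 kHz.
On reflection it acts as a source moving away from the stationary detector: f₂ = f₁ · v/(v + u) = 81.1 × 332/336 ≈ 80.1 kHz.

80.1 kHz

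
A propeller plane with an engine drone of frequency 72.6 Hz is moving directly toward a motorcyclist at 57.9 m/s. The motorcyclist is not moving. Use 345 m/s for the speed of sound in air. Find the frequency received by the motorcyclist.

Moving source, stationary observer: f' = f · v/(v − v_s) since the source is approaching.
f' = 72.6 × 345/(345 − 57.9) = 72.6 × 345/287.1 ≈ 87 Hz.

87 Hz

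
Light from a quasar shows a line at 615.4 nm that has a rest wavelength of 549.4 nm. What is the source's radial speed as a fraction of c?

0.113

λ'/λ₀ = 1.1201 > 1 (redshift), so the source is receding.
λ'/λ₀ = √((1 + β)/(1 − β)) for a receding source ⇒ β = (r² − 1)/(r² + 1) with r = λ'/λ₀.
β = (1.2547 − 1)/(1.2547 + 1) ≈ 0.113.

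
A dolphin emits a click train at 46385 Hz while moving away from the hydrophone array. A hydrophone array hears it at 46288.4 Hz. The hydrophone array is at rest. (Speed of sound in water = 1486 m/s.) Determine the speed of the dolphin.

f' = f · v/(v + v_s) ⇒ v_s = v · |1 − f/f'|.
v_s = 1486 × |1 − 46385/46288.4| = 1486 × 0.002087 ≈ 3.1 m/s.

3.1 m/s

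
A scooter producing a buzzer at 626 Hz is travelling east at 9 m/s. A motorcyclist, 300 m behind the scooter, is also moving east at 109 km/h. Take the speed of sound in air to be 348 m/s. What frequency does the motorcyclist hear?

663 Hz

109 km/h = 30.28 m/s.
The motorcyclist is behind, so the scooter is moving away from it while the motorcyclist is moving toward the scooter.
General Doppler shift: f' = f · (v + v_o)/(v + v_s).
f' = 626 × (348 + 30.28)/(348 + 9) = 626 × 378.28/357 ≈ 663 Hz.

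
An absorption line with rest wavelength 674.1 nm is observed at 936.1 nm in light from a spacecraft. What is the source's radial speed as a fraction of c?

λ'/λ₀ = 1.3887 > 1 (redshift), so the source is receding.
λ'/λ₀ = √((1 + β)/(1 − β)) for a receding source ⇒ β = (r² − 1)/(r² + 1) with r = λ'/λ₀.
β = (1.9284 − 1)/(1.9284 + 1) ≈ 0.317.

0.317c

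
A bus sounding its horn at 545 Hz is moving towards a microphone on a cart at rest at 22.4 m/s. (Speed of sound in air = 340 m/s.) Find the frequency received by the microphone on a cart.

583 Hz

Moving source, stationary observer: f' = f · v/(v − v_s) since the source is approaching.
f' = 545 × 340/(340 − 22.4) = 545 × 340/317.6 ≈ 583 Hz.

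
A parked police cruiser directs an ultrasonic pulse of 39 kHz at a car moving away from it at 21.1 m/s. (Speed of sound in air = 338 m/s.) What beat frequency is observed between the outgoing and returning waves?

4583 Hz

At the car (a moving observer), f₁ = f₀ · (v − u)/v = 39 × 316.9/338 ≈ 36.57 kHz.
The reflection then acts as a moving source: f₂ = f₁ · v/(v + u) ≈ 34.42 kHz.
Equivalently f₂ = f₀ · (v − u)/(v + u).
Beat frequency (with f₀ = 39000 Hz): |f₂ − f₀| = 2u·f₀/(v + u) = 2 × 21.1 × 39000/359.1 ≈ 4583 Hz.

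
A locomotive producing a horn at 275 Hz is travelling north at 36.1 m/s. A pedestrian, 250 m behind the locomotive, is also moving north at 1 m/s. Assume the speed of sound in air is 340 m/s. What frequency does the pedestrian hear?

The pedestrian is behind, so the locomotive is moving away from it while the pedestrian is moving toward the locomotive.
General Doppler shift: f' = f · (v + v_o)/(v + v_s).
f' = 275 × (340 + 1)/(340 + 36.1) = 275 × 341/376.1 ≈ 249 Hz.

249 Hz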